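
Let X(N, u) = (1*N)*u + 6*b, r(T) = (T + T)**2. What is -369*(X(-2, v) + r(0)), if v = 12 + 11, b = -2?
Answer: 21402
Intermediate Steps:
r(T) = 4*T**2 (r(T) = (2*T)**2 = 4*T**2)
v = 23
X(N, u) = -12 + N*u (X(N, u) = (1*N)*u + 6*(-2) = N*u - 12 = -12 + N*u)
-369*(X(-2, v) + r(0)) = -369*((-12 - 2*23) + 4*0**2) = -369*((-12 - 46) + 4*0) = -369*(-58 + 0) = -369*(-58) = 21402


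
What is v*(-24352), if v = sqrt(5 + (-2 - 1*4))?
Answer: -24352*I ≈ -24352.0*I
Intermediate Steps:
v = I (v = sqrt(5 + (-2 - 4)) = sqrt(5 - 6) = sqrt(-1) = I ≈ 1.0*I)
v*(-24352) = I*(-24352) = -24352*I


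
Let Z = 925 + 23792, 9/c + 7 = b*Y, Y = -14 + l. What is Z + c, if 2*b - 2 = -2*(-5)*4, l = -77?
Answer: 47407197/1918 ≈ 24717.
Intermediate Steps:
Y = -91 (Y = -14 - 77 = -91)
b = 21 (b = 1 + (-2*(-5)*4)/2 = 1 + (10*4)/2 = 1 + (½)*40 = 1 + 20 = 21)
c = -9/1918 (c = 9/(-7 + 21*(-91)) = 9/(-7 - 1911) = 9/(-1918) = 9*(-1/1918) = -9/1918 ≈ -0.0046924)
Z = 24717
Z + c = 24717 - 9/1918 = 47407197/1918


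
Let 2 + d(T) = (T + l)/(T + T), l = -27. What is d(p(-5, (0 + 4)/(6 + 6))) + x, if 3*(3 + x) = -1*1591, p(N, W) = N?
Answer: -7982/15 ≈ -532.13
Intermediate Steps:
x = -1600/3 (x = -3 + (-1*1591)/3 = -3 + (1/3)*(-1591) = -3 - 1591/3 = -1600/3 ≈ -533.33)
d(T) = -2 + (-27 + T)/(2*T) (d(T) = -2 + (T - 27)/(T + T) = -2 + (-27 + T)/((2*T)) = -2 + (-27 + T)*(1/(2*T)) = -2 + (-27 + T)/(2*T))
d(p(-5, (0 + 4)/(6 + 6))) + x = (3/2)*(-9 - 1*(-5))/(-5) - 1600/3 = (3/2)*(-1/5)*(-9 + 5) - 1600/3 = (3/2)*(-1/5)*(-4) - 1600/3 = 6/5 - 1600/3 = -7982/15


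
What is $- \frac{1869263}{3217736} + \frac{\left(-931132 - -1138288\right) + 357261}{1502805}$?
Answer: $- \frac{330997627601}{1611876583160} \approx -0.20535$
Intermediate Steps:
$- \frac{1869263}{3217736} + \frac{\left(-931132 - -1138288\right) + 357261}{1502805} = \left(-1869263\right) \frac{1}{3217736} + \left(\left(-931132 + 1138288\right) + 357261\right) \frac{1}{1502805} = - \frac{1869263}{3217736} + \left(207156 + 357261\right) \frac{1}{1502805} = - \frac{1869263}{3217736} + 564417 \cdot \frac{1}{1502805} = - \frac{1869263}{3217736} + \frac{188139}{500935} = - \frac{330997627601}{1611876583160}$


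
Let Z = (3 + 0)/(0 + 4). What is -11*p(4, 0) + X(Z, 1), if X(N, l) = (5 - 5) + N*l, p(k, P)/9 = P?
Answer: 3/4 ≈ 0.75000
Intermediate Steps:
p(k, P) = 9*P
Z = 3/4 ≈ 0.75000
X(N, l) = N*l (X(N, l) = 0 + N*l = N*l)
-11*p(4, 0) + X(Z, 1) = -99*0 + (3/4)*1 = -11*0 + 3/4 = 0 + 3/4 = 3/4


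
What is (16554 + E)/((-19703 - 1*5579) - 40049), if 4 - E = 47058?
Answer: 500/1071 ≈ 0.46685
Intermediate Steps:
E = -47054 (E = 4 - 1*47058 = 4 - 47058 = -47054)
(16554 + E)/((-19703 - 1*5579) - 40049) = (16554 - 47054)/((-19703 - 1*5579) - 40049) = -30500/((-19703 - 5579) - 40049) = -30500/(-25282 - 40049) = -30500/(-65331) = -30500*(-1/65331) = 500/1071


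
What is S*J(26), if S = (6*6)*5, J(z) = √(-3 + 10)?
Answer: 180*√7 ≈ 476.24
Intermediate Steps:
J(z) = √7
S = 180 (S = 36*5 = 180)
S*J(26) = 180*√7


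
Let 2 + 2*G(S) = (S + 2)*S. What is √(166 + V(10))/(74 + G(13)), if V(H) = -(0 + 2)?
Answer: 4*√41/341 ≈ 0.075110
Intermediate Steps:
G(S) = -1 + S*(2 + S)/2 (G(S) = -1 + ((S + 2)*S)/2 = -1 + ((2 + S)*S)/2 = -1 + (S*(2 + S))/2 = -1 + S*(2 + S)/2)
V(H) = -2 (V(H) = -1*2 = -2)
√(166 + V(10))/(74 + G(13)) = √(166 - 2)/(74 + (-1 + 13 + (½)*13²)) = √164/(74 + (-1 + 13 + (½)*169)) = (2*√41)/(74 + (-1 + 13 + 169/2)) = (2*√41)/(74 + 193/2) = (2*√41)/(341/2) = (2*√41)*(2/341) = 4*√41/341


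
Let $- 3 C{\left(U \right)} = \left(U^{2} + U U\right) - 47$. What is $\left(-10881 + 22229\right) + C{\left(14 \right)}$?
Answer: $11233$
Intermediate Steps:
$C{\left(U \right)} = \frac{47}{3} - \frac{2 U^{2}}{3}$ ($C{\left(U \right)} = - \frac{\left(U^{2} + U U\right) - 47}{3} = - \frac{\left(U^{2} + U^{2}\right) - 47}{3} = - \frac{2 U^{2} - 47}{3} = - \frac{-47 + 2 U^{2}}{3} = \frac{47}{3} - \frac{2 U^{2}}{3}$)
$\left(-10881 + 22229\right) + C{\left(14 \right)} = \left(-10881 + 22229\right) + \left(\frac{47}{3} - \frac{2 \cdot 14^{2}}{3}\right) = 11348 + \left(\frac{47}{3} - \frac{392}{3}\right) = 11348 - 115 = 11233$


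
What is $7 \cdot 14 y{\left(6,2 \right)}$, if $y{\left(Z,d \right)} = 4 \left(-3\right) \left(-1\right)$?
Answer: $1176$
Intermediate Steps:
$y{\left(Z,d \right)} = 12$ ($y{\left(Z,d \right)} = \left(-12\right) \left(-1\right) = 12$)
$7 \cdot 14 y{\left(6,2 \right)} = 7 \cdot 14 \cdot 12 = 98 \cdot 12 = 1176$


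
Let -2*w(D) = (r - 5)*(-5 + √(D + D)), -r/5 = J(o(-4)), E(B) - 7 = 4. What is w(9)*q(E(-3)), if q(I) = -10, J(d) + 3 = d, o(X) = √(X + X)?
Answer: -250 - 300*I + √2*(150 + 250*I) ≈ -37.868 + 53.553*I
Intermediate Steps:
o(X) = √2*√X (o(X) = √(2*X) = √2*√X)
E(B) = 11 (E(B) = 7 + 4 = 11)
J(d) = -3 + d
r = 15 - 10*I*√2 (r = -5*(-3 + √2*√(-4)) = -5*(-3 + √2*(2*I)) = -5*(-3 + 2*I*√2) = 15 - 10*I*√2 ≈ 15.0 - 14.142*I)
w(D) = -(-5 + √2*√D)*(10 - 10*I*√2)/2 (w(D) = -((15 - 10*I*√2) - 5)*(-5 + √(D + D))/2 = -(10 - 10*I*√2)*(-5 + √(2*D))/2 = -(10 - 10*I*√2)*(-5 + √2*√D)/2 = -(-5 + √2*√D)*(10 - 10*I*√2)/2)
w(9)*q(E(-3)) = (25 - 25*I*√2 - 5*√2*√9 + 10*I*√9)*(-10) = (25 - 25*I*√2 - 5*√2*3 + 10*I*3)*(-10) = (25 - 25*I*√2 - 15*√2 + 30*I)*(-10) = (25 - 15*√2 + 30*I - 25*I*√2)*(-10) = -250 - 300*I + 150*√2 + 250*I*√2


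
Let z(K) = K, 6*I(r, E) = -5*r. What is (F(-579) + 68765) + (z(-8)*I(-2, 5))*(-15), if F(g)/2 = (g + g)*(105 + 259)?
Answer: -774059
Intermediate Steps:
I(r, E) = -5*r/6 (I(r, E) = (-5*r)/6 = -5*r/6)
F(g) = 1456*g (F(g) = 2*((g + g)*(105 + 259)) = 2*((2*g)*364) = 2*(728*g) = 1456*g)
(F(-579) + 68765) + (z(-8)*I(-2, 5))*(-15) = (1456*(-579) + 68765) - (-20)*(-2)/3*(-15) = (-843024 + 68765) - 8*5/3*(-15) = -774259 - 40/3*(-15) = -774259 + 200 = -774059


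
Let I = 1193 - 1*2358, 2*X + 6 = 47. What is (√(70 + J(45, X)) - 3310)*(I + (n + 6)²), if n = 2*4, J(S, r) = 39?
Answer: 3207390 - 969*√109 ≈ 3.1973e+6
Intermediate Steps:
X = 41/2 (X = -3 + (½)*47 = -3 + 47/2 = 41/2 ≈ 20.500)
I = -1165 (I = 1193 - 2358 = -1165)
n = 8
(√(70 + J(45, X)) - 3310)*(I + (n + 6)²) = (√(70 + 39) - 3310)*(-1165 + (8 + 6)²) = (√109 - 3310)*(-1165 + 14²) = (-3310 + √109)*(-1165 + 196) = (-3310 + √109)*(-969) = 3207390 - 969*√109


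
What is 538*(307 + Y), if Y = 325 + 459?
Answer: 586958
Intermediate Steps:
Y = 784
538*(307 + Y) = 538*(307 + 784) = 538*1091 = 586958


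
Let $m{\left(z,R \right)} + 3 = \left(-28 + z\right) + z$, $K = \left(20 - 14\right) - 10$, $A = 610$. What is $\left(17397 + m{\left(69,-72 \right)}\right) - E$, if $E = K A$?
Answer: $19944$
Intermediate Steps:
$K = -4$ ($K = 6 - 10 = -4$)
$m{\left(z,R \right)} = -31 + 2 z$ ($m{\left(z,R \right)} = -3 + \left(\left(-28 + z\right) + z\right) = -3 + \left(-28 + 2 z\right) = -31 + 2 z$)
$E = -2440$ ($E = \left(-4\right) 610 = -2440$)
$\left(17397 + m{\left(69,-72 \right)}\right) - E = \left(17397 + \left(-31 + 2 \cdot 69\right)\right) - -2440 = \left(17397 + \left(-31 + 138\right)\right) + 2440 = \left(17397 + 107\right) + 2440 = 17504 + 2440 = 19944$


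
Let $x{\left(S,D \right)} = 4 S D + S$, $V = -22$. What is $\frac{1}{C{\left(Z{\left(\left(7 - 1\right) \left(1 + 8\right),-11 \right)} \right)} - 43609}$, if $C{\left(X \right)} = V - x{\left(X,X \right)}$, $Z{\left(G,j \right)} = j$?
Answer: $- \frac{1}{44104} \approx -2.2674 \cdot 10^{-5}$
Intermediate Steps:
$x{\left(S,D \right)} = S + 4 D S$ ($x{\left(S,D \right)} = 4 D S + S = S + 4 D S$)
$C{\left(X \right)} = -22 - X \left(1 + 4 X\right)$
$\frac{1}{C{\left(Z{\left(\left(7 - 1\right) \left(1 + 8\right),-11 \right)} \right)} - 43609} = \frac{1}{\left(-22 - - 11 \left(1 + 4 \left(-11\right)\right)\right) - 43609} = \frac{1}{\left(-22 - - 11 \left(1 - 44\right)\right) - 43609} = \frac{1}{\left(-22 - \left(-11\right) \left(-43\right)\right) - 43609} = \frac{1}{\left(-22 - 473\right) - 43609} = \frac{1}{-495 - 43609} = \frac{1}{-44104} = - \frac{1}{44104}$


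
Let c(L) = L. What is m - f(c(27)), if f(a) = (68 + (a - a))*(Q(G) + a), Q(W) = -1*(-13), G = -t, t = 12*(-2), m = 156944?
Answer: 154224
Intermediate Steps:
t = -24
G = 24 (G = -1*(-24) = 24)
Q(W) = 13
f(a) = 884 + 68*a (f(a) = (68 + (a - a))*(13 + a) = (68 + 0)*(13 + a) = 68*(13 + a) = 884 + 68*a)
m - f(c(27)) = 156944 - (884 + 68*27) = 156944 - (884 + 1836) = 156944 - 1*2720 = 156944 - 2720 = 154224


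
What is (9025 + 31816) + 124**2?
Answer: 56217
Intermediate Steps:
(9025 + 31816) + 124**2 = 40841 + 15376 = 56217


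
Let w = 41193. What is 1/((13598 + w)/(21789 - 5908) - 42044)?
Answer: -15881/667645973 ≈ -2.3787e-5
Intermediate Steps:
1/((13598 + w)/(21789 - 5908) - 42044) = 1/((13598 + 41193)/(21789 - 5908) - 42044) = 1/(54791/15881 - 42044) = 1/(-667645973/15881) = -15881/667645973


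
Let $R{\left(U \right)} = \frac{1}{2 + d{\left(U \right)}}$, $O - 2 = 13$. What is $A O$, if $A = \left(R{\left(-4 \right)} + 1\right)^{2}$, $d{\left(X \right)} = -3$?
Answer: $0$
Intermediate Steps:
$O = 15$ ($O = 2 + 13 = 15$)
$R{\left(U \right)} = -1$ ($R{\left(U \right)} = \frac{1}{2 - 3} = \frac{1}{-1} = -1$)
$A = 0$ ($A = \left(-1 + 1\right)^{2} = 0^{2} = 0$)
$A O = 0 \cdot 15 = 0$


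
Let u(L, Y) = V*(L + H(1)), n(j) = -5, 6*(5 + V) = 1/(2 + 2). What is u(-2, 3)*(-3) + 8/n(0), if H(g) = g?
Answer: -659/40 ≈ -16.475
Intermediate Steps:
V = -119/24 (V = -5 + 1/(6*(2 + 2)) = -5 + (⅙)/4 = -5 + (⅙)*(¼) = -5 + 1/24 = -119/24 ≈ -4.9583)
u(L, Y) = -119/24 - 119*L/24 (u(L, Y) = -119*(L + 1)/24 = -119*(1 + L)/24 = -119/24 - 119*L/24)
u(-2, 3)*(-3) + 8/n(0) = (-119/24 - 119/24*(-2))*(-3) + 8/(-5) = (-119/24 + 119/12)*(-3) + 8*(-⅕) = (119/24)*(-3) - 8/5 = -119/8 - 8/5 = -659/40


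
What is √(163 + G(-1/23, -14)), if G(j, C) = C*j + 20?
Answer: √97129/23 ≈ 13.550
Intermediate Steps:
G(j, C) = 20 + C*j
√(163 + G(-1/23, -14)) = √(163 + (20 - (-14)/23)) = √(163 + (20 - 14*(-1/23))) = √(163 + (20 + 14/23)) = √(163 + 474/23) = √(4223/23) = √97129/23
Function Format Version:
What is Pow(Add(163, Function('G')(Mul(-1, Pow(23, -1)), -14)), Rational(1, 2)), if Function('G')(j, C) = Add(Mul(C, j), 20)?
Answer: Mul(Rational(1, 23), Pow(97129, Rational(1, 2))) ≈ 13.550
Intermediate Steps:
Function('G')(j, C) = Add(20, Mul(C, j))
Pow(Add(163, Function('G')(Mul(-1, Pow(23, -1)), -14)), Rational(1, 2)) = Pow(Add(163, Add(20, Mul(-14, Mul(-1, Pow(23, -1))))), Rational(1, 2)) = Pow(Add(163, Add(20, Mul(-14, Mul(-1, Rational(1, 23))))), Rational(1, 2)) = Pow(Add(163, Add(20, Mul(-14, Rational(-1, 23)))), Rational(1, 2)) = Pow(Add(163, Add(20, Rational(14, 23))), Rational(1, 2)) = Pow(Add(163, Rational(474, 23)), Rational(1, 2)) = Pow(Rational(4223, 23), Rational(1, 2)) = Mul(Rational(1, 23), Pow(97129, Rational(1, 2)))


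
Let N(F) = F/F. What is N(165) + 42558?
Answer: 42559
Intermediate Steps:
N(F) = 1
N(165) + 42558 = 1 + 42558 = 42559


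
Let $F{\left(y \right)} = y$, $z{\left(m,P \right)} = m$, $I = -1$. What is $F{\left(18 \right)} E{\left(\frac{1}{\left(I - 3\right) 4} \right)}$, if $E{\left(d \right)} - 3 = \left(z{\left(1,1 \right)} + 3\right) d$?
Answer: $\frac{99}{2} \approx 49.5$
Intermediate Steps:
$E{\left(d \right)} = 3 + 4 d$ ($E{\left(d \right)} = 3 + \left(1 + 3\right) d = 3 + 4 d$)
$F{\left(18 \right)} E{\left(\frac{1}{\left(I - 3\right) 4} \right)} = 18 \left(3 + \frac{4}{\left(-1 - 3\right) 4}\right) = 18 \left(3 + \frac{4}{\left(-4\right) 4}\right) = 18 \left(3 + \frac{4}{-16}\right) = 18 \left(3 + 4 \left(- \frac{1}{16}\right)\right) = 18 \left(3 - \frac{1}{4}\right) = 18 \cdot \frac{11}{4} = \frac{99}{2}$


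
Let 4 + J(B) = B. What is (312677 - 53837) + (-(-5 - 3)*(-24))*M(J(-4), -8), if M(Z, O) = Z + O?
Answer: 261912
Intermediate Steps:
J(B) = -4 + B
M(Z, O) = O + Z
(312677 - 53837) + (-(-5 - 3)*(-24))*M(J(-4), -8) = (312677 - 53837) + (-(-5 - 3)*(-24))*(-8 + (-4 - 4)) = 258840 + (-1*(-8)*(-24))*(-8 - 8) = 258840 + (8*(-24))*(-16) = 258840 - 192*(-16) = 258840 + 3072 = 261912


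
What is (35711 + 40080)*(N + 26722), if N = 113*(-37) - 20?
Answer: 1706889111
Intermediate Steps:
N = -4201 (N = -4181 - 20 = -4201)
(35711 + 40080)*(N + 26722) = (35711 + 40080)*(-4201 + 26722) = 75791*22521 = 1706889111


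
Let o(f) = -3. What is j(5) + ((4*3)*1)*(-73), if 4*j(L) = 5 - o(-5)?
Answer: -874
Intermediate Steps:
j(L) = 2 (j(L) = (5 - 1*(-3))/4 = (5 + 3)/4 = (1/4)*8 = 2)
j(5) + ((4*3)*1)*(-73) = 2 + ((4*3)*1)*(-73) = 2 + (12*1)*(-73) = 2 + 12*(-73) = 2 - 876 = -874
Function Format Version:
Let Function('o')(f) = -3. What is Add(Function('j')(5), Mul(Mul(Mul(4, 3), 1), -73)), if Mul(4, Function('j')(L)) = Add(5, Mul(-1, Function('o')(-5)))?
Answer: -874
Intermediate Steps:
Function('j')(L) = 2 (Function('j')(L) = Mul(Rational(1, 4), Add(5, Mul(-1, -3))) = Mul(Rational(1, 4), Add(5, 3)) = Mul(Rational(1, 4), 8) = 2)
Add(Function('j')(5), Mul(Mul(Mul(4, 3), 1), -73)) = Add(2, Mul(Mul(Mul(4, 3), 1), -73)) = Add(2, Mul(Mul(12, 1), -73)) = Add(2, Mul(12, -73)) = Add(2, -876) = -874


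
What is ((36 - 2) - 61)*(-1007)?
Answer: 27189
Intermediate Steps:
((36 - 2) - 61)*(-1007) = (34 - 61)*(-1007) = -27*(-1007) = 27189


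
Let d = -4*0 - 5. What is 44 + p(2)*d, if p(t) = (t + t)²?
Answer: -36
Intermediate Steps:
p(t) = 4*t² (p(t) = (2*t)² = 4*t²)
d = -5 (d = 0 - 5 = -5)
44 + p(2)*d = 44 + (4*2²)*(-5) = 44 + (4*4)*(-5) = 44 + 16*(-5) = 44 - 80 = -36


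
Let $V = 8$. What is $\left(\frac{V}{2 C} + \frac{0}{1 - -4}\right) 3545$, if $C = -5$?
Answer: $-2836$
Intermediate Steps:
$\left(\frac{V}{2 C} + \frac{0}{1 - -4}\right) 3545 = \left(\frac{8}{2 \left(-5\right)} + \frac{0}{1 - -4}\right) 3545 = \left(\frac{8}{-10} + \frac{0}{1 + 4}\right) 3545 = \left(8 \left(- \frac{1}{10}\right) + \frac{0}{5}\right) 3545 = \left(- \frac{4}{5} + 0 \cdot \frac{1}{5}\right) 3545 = \left(- \frac{4}{5} + 0\right) 3545 = \left(- \frac{4}{5}\right) 3545 = -2836$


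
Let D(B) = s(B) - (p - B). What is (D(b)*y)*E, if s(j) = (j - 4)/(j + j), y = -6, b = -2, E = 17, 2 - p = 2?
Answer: 51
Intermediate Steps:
p = 0 (p = 2 - 1*2 = 2 - 2 = 0)
s(j) = (-4 + j)/(2*j) (s(j) = (-4 + j)/((2*j)) = (-4 + j)*(1/(2*j)) = (-4 + j)/(2*j))
D(B) = B + (-4 + B)/(2*B) (D(B) = (-4 + B)/(2*B) - (0 - B) = (-4 + B)/(2*B) - (-1)*B = (-4 + B)/(2*B) + B = B + (-4 + B)/(2*B))
(D(b)*y)*E = ((½ - 2 - 2/(-2))*(-6))*17 = ((½ - 2 - 2*(-½))*(-6))*17 = ((½ - 2 + 1)*(-6))*17 = -½*(-6)*17 = 3*17 = 51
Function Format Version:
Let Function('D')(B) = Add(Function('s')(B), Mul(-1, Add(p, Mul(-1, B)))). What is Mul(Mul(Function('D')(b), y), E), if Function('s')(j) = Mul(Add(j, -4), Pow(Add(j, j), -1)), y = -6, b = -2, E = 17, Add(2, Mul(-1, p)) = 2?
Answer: 51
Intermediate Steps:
p = 0 (p = Add(2, Mul(-1, 2)) = Add(2, -2) = 0)
Function('s')(j) = Mul(Rational(1, 2), Pow(j, -1), Add(-4, j)) (Function('s')(j) = Mul(Add(-4, j), Pow(Mul(2, j), -1)) = Mul(Add(-4, j), Mul(Rational(1, 2), Pow(j, -1))) = Mul(Rational(1, 2), Pow(j, -1), Add(-4, j)))
Function('D')(B) = Add(B, Mul(Rational(1, 2), Pow(B, -1), Add(-4, B))) (Function('D')(B) = Add(Mul(Rational(1, 2), Pow(B, -1), Add(-4, B)), Mul(-1, Add(0, Mul(-1, B)))) = Add(Mul(Rational(1, 2), Pow(B, -1), Add(-4, B)), Mul(-1, Mul(-1, B))) = Add(Mul(Rational(1, 2), Pow(B, -1), Add(-4, B)), B) = Add(B, Mul(Rational(1, 2), Pow(B, -1), Add(-4, B))))
Mul(Mul(Function('D')(b), y), E) = Mul(Mul(Add(Rational(1, 2), -2, Mul(-2, Pow(-2, -1))), -6), 17) = Mul(Mul(Add(Rational(1, 2), -2, Mul(-2, Rational(-1, 2))), -6), 17) = Mul(Mul(Add(Rational(1, 2), -2, 1), -6), 17) = Mul(Mul(Rational(-1, 2), -6), 17) = Mul(3, 17) = 51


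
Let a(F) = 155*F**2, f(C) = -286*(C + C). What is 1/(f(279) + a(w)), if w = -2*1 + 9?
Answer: -1/151993 ≈ -6.5792e-6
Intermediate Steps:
f(C) = -572*C
w = 7 (w = -2 + 9 = 7)
1/(f(279) + a(w)) = 1/(-572*279 + 155*7**2) = 1/(-159588 + 155*49) = 1/(-159588 + 7595) = 1/(-151993) = -1/151993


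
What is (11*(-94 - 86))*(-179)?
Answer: 354420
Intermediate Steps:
(11*(-94 - 86))*(-179) = (11*(-180))*(-179) = -1980*(-179) = 354420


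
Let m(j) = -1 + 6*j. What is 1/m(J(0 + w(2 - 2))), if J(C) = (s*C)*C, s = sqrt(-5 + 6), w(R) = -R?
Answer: -1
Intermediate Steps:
s = 1 (s = sqrt(1) = 1)
J(C) = C**2 (J(C) = (1*C)*C = C*C = C**2)
1/m(J(0 + w(2 - 2))) = 1/(-1 + 6*(0 - (2 - 2))**2) = 1/(-1 + 6*(0 - 1*0)**2) = 1/(-1 + 6*(0 + 0)**2) = 1/(-1 + 6*0**2) = 1/(-1 + 6*0) = 1/(-1 + 0) = 1/(-1) = -1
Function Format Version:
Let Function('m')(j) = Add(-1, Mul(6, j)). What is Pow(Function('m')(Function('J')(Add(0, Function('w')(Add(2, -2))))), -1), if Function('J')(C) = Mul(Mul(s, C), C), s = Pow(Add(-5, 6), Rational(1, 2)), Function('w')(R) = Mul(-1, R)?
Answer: -1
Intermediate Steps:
s = 1 (s = Pow(1, Rational(1, 2)) = 1)
Function('J')(C) = Pow(C, 2) (Function('J')(C) = Mul(Mul(1, C), C) = Mul(C, C) = Pow(C, 2))
Pow(Function('m')(Function('J')(Add(0, Function('w')(Add(2, -2))))), -1) = Pow(Add(-1, Mul(6, Pow(Add(0, Mul(-1, Add(2, -2))), 2))), -1) = Pow(Add(-1, Mul(6, Pow(Add(0, Mul(-1, 0)), 2))), -1) = Pow(Add(-1, Mul(6, Pow(Add(0, 0), 2))), -1) = Pow(Add(-1, Mul(6, Pow(0, 2))), -1) = Pow(Add(-1, Mul(6, 0)), -1) = Pow(Add(-1, 0), -1) = Pow(-1, -1) = -1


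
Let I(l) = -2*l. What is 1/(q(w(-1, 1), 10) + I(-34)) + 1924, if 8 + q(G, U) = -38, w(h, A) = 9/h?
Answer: 42329/22 ≈ 1924.0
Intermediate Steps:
q(G, U) = -46 (q(G, U) = -8 - 38 = -46)
1/(q(w(-1, 1), 10) + I(-34)) + 1924 = 1/(-46 - 2*(-34)) + 1924 = 1/(-46 + 68) + 1924 = 1/22 + 1924 = 42329/22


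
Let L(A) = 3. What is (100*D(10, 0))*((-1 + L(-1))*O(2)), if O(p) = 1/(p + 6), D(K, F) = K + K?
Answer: 500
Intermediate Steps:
D(K, F) = 2*K
O(p) = 1/(6 + p)
(100*D(10, 0))*((-1 + L(-1))*O(2)) = (100*(2*10))*((-1 + 3)/(6 + 2)) = (100*20)*(2/8) = 2000*(2*(1/8)) = 2000*(1/4) = 500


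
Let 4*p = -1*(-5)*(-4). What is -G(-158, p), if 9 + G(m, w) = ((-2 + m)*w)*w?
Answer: 4009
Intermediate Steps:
p = -5 (p = (-1*(-5)*(-4))/4 = (5*(-4))/4 = (¼)*(-20) = -5)
G(m, w) = -9 + w²*(-2 + m) (G(m, w) = -9 + ((-2 + m)*w)*w = -9 + (w*(-2 + m))*w = -9 + w²*(-2 + m))
-G(-158, p) = -(-9 - 2*(-5)² - 158*(-5)²) = -(-9 - 2*25 - 158*25) = -(-9 - 50 - 3950) = -1*(-4009) = 4009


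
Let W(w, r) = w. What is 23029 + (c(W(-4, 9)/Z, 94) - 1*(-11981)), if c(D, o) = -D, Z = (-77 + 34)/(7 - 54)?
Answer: 1505618/43 ≈ 35014.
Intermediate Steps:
Z = 43/47 (Z = -43/(-47) = -43*(-1/47) = 43/47 ≈ 0.91489)
23029 + (c(W(-4, 9)/Z, 94) - 1*(-11981)) = 23029 + (-(-4)/43/47 - 1*(-11981)) = 23029 + (-(-4)*47/43 + 11981) = 23029 + (-1*(-188/43) + 11981) = 23029 + (188/43 + 11981) = 23029 + 515371/43 = 1505618/43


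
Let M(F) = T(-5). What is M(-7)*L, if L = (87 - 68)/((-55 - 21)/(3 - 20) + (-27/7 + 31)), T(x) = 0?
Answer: 0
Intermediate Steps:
M(F) = 0
L = 119/198 (L = 19/(-76/(-17) + (-27*1/7 + 31)) = 19/(-76*(-1/17) + (-27/7 + 31)) = 19/(76/17 + 190/7) = 19/(3762/119) = 19*(119/3762) = 119/198 ≈ 0.60101)
M(-7)*L = 0*(119/198) = 0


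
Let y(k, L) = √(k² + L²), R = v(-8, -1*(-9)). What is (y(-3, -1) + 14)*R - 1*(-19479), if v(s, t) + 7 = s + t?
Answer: 19395 - 6*√10 ≈ 19376.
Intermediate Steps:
v(s, t) = -7 + s + t (v(s, t) = -7 + (s + t) = -7 + s + t)
R = -6 (R = -7 - 8 - 1*(-9) = -7 - 8 + 9 = -6)
y(k, L) = √(L² + k²)
(y(-3, -1) + 14)*R - 1*(-19479) = (√((-1)² + (-3)²) + 14)*(-6) - 1*(-19479) = (√(1 + 9) + 14)*(-6) + 19479 = (√10 + 14)*(-6) + 19479 = (14 + √10)*(-6) + 19479 = (-84 - 6*√10) + 19479 = 19395 - 6*√10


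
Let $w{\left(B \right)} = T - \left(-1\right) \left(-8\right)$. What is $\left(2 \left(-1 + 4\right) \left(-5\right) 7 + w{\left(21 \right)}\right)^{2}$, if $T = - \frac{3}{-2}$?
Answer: $\frac{187489}{4} \approx 46872.0$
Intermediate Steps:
$T = \frac{3}{2}$ ($T = \left(-3\right) \left(- \frac{1}{2}\right) = \frac{3}{2} \approx 1.5$)
$w{\left(B \right)} = - \frac{13}{2}$ ($w{\left(B \right)} = \frac{3}{2} - \left(-1\right) \left(-8\right) = \frac{3}{2} - 8 = - \frac{13}{2}$)
$\left(2 \left(-1 + 4\right) \left(-5\right) 7 + w{\left(21 \right)}\right)^{2} = \left(2 \left(-1 + 4\right) \left(-5\right) 7 - \frac{13}{2}\right)^{2} = \left(2 \cdot 3 \left(-5\right) 7 - \frac{13}{2}\right)^{2} = \left(6 \left(-5\right) 7 - \frac{13}{2}\right)^{2} = \left(\left(-30\right) 7 - \frac{13}{2}\right)^{2} = \left(-210 - \frac{13}{2}\right)^{2} = \left(- \frac{433}{2}\right)^{2} = \frac{187489}{4}$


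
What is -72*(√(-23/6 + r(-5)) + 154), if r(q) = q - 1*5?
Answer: -11088 - 12*I*√498 ≈ -11088.0 - 267.79*I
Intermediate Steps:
r(q) = -5 + q (r(q) = q - 5 = -5 + q)
-72*(√(-23/6 + r(-5)) + 154) = -72*(√(-23/6 + (-5 - 5)) + 154) = -72*(√(-23*⅙ - 10) + 154) = -72*(√(-23/6 - 10) + 154) = -72*(√(-83/6) + 154) = -72*(I*√498/6 + 154) = -72*(154 + I*√498/6) = -11088 - 12*I*√498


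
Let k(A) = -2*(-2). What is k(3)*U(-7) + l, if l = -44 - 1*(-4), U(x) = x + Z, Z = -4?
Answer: -84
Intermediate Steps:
U(x) = -4 + x (U(x) = x - 4 = -4 + x)
k(A) = 4
l = -40 (l = -44 + 4 = -40)
k(3)*U(-7) + l = 4*(-4 - 7) - 40 = 4*(-11) - 40 = -44 - 40 = -84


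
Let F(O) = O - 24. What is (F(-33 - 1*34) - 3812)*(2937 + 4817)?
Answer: -30263862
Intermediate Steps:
F(O) = -24 + O
(F(-33 - 1*34) - 3812)*(2937 + 4817) = ((-24 + (-33 - 1*34)) - 3812)*(2937 + 4817) = ((-24 + (-33 - 34)) - 3812)*7754 = ((-24 - 67) - 3812)*7754 = (-91 - 3812)*7754 = -3903*7754 = -30263862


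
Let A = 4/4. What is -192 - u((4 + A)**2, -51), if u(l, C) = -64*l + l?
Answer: 1383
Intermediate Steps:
A = 1 (A = 4*(1/4) = 1)
u(l, C) = -63*l
-192 - u((4 + A)**2, -51) = -192 - (-63)*(4 + 1)**2 = -192 - (-63)*5**2 = -192 - (-63)*25 = -192 - 1*(-1575) = -192 + 1575 = 1383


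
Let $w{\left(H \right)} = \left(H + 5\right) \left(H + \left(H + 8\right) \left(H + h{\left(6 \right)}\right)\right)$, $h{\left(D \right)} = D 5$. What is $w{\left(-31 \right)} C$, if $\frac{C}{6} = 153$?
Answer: $190944$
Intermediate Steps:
$C = 918$ ($C = 6 \cdot 153 = 918$)
$h{\left(D \right)} = 5 D$
$w{\left(H \right)} = \left(5 + H\right) \left(H + \left(8 + H\right) \left(30 + H\right)\right)$ ($w{\left(H \right)} = \left(H + 5\right) \left(H + \left(H + 8\right) \left(H + 5 \cdot 6\right)\right) = \left(5 + H\right) \left(H + \left(8 + H\right) \left(H + 30\right)\right) = \left(5 + H\right) \left(H + \left(8 + H\right) \left(30 + H\right)\right)$)
$w{\left(-31 \right)} C = \left(1200 + \left(-31\right)^{3} + 44 \left(-31\right)^{2} + 435 \left(-31\right)\right) 918 = \left(1200 - 29791 + 44 \cdot 961 - 13485\right) 918 = \left(1200 - 29791 + 42284 - 13485\right) 918 = 208 \cdot 918 = 190944$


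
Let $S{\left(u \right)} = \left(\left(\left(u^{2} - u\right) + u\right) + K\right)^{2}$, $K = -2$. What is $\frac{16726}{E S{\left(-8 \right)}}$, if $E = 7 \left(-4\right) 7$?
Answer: $- \frac{8363}{376712} \approx -0.0222$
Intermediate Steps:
$S{\left(u \right)} = \left(-2 + u^{2}\right)^{2}$ ($S{\left(u \right)} = \left(\left(\left(u^{2} - u\right) + u\right) - 2\right)^{2} = \left(u^{2} - 2\right)^{2} = \left(-2 + u^{2}\right)^{2}$)
$E = -196$ ($E = \left(-28\right) 7 = -196$)
$\frac{16726}{E S{\left(-8 \right)}} = \frac{16726}{\left(-196\right) \left(-2 + \left(-8\right)^{2}\right)^{2}} = \frac{16726}{\left(-196\right) \left(-2 + 64\right)^{2}} = \frac{16726}{\left(-196\right) 62^{2}} = \frac{16726}{\left(-196\right) 3844} = \frac{16726}{-753424} = 16726 \left(- \frac{1}{753424}\right) = - \frac{8363}{376712}$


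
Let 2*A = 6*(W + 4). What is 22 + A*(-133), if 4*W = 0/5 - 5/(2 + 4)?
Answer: -11927/8 ≈ -1490.9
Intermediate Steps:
W = -5/24 (W = (0/5 - 5/(2 + 4))/4 = (0*(⅕) - 5/6)/4 = (0 - 5*⅙)/4 = (0 - ⅚)/4 = (¼)*(-⅚) = -5/24 ≈ -0.20833)
A = 91/8 (A = (6*(-5/24 + 4))/2 = (6*(91/24))/2 = (½)*(91/4) = 91/8 ≈ 11.375)
22 + A*(-133) = 22 + (91/8)*(-133) = 22 - 12103/8 = -11927/8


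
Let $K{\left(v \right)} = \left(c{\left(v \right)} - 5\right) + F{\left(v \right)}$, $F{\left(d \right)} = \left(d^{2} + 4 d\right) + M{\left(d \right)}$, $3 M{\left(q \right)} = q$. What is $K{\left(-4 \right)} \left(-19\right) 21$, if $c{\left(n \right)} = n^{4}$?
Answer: $-99617$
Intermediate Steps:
$M{\left(q \right)} = \frac{q}{3}$
$F{\left(d \right)} = d^{2} + \frac{13 d}{3}$ ($F{\left(d \right)} = \left(d^{2} + 4 d\right) + \frac{d}{3} = d^{2} + \frac{13 d}{3}$)
$K{\left(v \right)} = -5 + v^{4} + \frac{v \left(13 + 3 v\right)}{3}$ ($K{\left(v \right)} = \left(v^{4} - 5\right) + \frac{v \left(13 + 3 v\right)}{3} = \left(-5 + v^{4}\right) + \frac{v \left(13 + 3 v\right)}{3} = -5 + v^{4} + \frac{v \left(13 + 3 v\right)}{3}$)
$K{\left(-4 \right)} \left(-19\right) 21 = \left(-5 + \left(-4\right)^{2} + \left(-4\right)^{4} + \frac{13}{3} \left(-4\right)\right) \left(-19\right) 21 = \left(-5 + 16 + 256 - \frac{52}{3}\right) \left(-19\right) 21 = \frac{749}{3} \left(-19\right) 21 = \left(- \frac{14231}{3}\right) 21 = -99617$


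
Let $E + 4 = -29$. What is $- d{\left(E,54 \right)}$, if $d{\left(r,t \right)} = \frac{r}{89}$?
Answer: $\frac{33}{89} \approx 0.37079$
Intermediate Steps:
$E = -33$ ($E = -4 - 29 = -33$)
$d{\left(r,t \right)} = \frac{r}{89}$ ($d{\left(r,t \right)} = r \frac{1}{89} = \frac{r}{89}$)
$- d{\left(E,54 \right)} = - \frac{-33}{89} = \left(-1\right) \left(- \frac{33}{89}\right) = \frac{33}{89}$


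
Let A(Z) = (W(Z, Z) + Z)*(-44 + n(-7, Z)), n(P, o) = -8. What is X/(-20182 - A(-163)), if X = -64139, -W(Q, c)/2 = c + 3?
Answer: 64139/12018 ≈ 5.3369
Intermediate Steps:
W(Q, c) = -6 - 2*c (W(Q, c) = -2*(c + 3) = -2*(3 + c) = -6 - 2*c)
A(Z) = 312 + 52*Z (A(Z) = ((-6 - 2*Z) + Z)*(-44 - 8) = (-6 - Z)*(-52) = 312 + 52*Z)
X/(-20182 - A(-163)) = -64139/(-20182 - (312 + 52*(-163))) = -64139/(-20182 - (312 - 8476)) = -64139/(-20182 - 1*(-8164)) = -64139/(-20182 + 8164) = -64139/(-12018) = -64139*(-1/12018) = 64139/12018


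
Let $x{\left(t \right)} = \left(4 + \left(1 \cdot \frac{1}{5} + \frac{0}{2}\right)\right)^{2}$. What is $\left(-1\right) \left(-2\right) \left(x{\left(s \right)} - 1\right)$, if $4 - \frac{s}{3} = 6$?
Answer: $\frac{832}{25} \approx 33.28$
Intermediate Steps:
$s = -6$ ($s = 12 - 18 = -6$)
$x{\left(t \right)} = \frac{441}{25}$ ($x{\left(t \right)} = \left(4 + \left(1 \cdot \frac{1}{5} + 0 \cdot \frac{1}{2}\right)\right)^{2} = \left(4 + \left(\frac{1}{5} + 0\right)\right)^{2} = \left(4 + \frac{1}{5}\right)^{2} = \left(\frac{21}{5}\right)^{2} = \frac{441}{25}$)
$\left(-1\right) \left(-2\right) \left(x{\left(s \right)} - 1\right) = \left(-1\right) \left(-2\right) \left(\frac{441}{25} - 1\right) = 2 \cdot \frac{416}{25} = \frac{832}{25}$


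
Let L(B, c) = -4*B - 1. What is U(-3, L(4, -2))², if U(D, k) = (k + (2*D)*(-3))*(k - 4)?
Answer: 441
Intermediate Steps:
L(B, c) = -1 - 4*B
U(D, k) = (-4 + k)*(k - 6*D) (U(D, k) = (k - 6*D)*(-4 + k) = (-4 + k)*(k - 6*D))
U(-3, L(4, -2))² = ((-1 - 4*4)² - 4*(-1 - 4*4) + 24*(-3) - 6*(-3)*(-1 - 4*4))² = ((-1 - 16)² - 4*(-1 - 16) - 72 - 6*(-3)*(-1 - 16))² = ((-17)² - 4*(-17) - 72 - 6*(-3)*(-17))² = (289 + 68 - 72 - 306)² = (-21)² = 441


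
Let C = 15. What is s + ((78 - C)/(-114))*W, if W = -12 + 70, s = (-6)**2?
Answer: 75/19 ≈ 3.9474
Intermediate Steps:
s = 36
W = 58
s + ((78 - C)/(-114))*W = 36 + ((78 - 1*15)/(-114))*58 = 36 + ((78 - 15)*(-1/114))*58 = 36 + (63*(-1/114))*58 = 36 - 21/38*58 = 36 - 609/19 = 75/19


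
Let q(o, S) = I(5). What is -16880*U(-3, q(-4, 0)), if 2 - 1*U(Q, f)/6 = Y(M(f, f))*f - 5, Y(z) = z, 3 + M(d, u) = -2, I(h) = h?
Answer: -3240960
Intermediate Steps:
q(o, S) = 5
M(d, u) = -5 (M(d, u) = -3 - 2 = -5)
U(Q, f) = 42 + 30*f (U(Q, f) = 12 - 6*(-5*f - 5) = 12 - 6*(-5 - 5*f) = 12 + (30 + 30*f) = 42 + 30*f)
-16880*U(-3, q(-4, 0)) = -16880*(42 + 30*5) = -16880*(42 + 150) = -16880*192 = -3240960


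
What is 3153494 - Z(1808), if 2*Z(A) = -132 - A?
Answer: 3154464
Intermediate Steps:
Z(A) = -66 - A/2 (Z(A) = (-132 - A)/2 = -66 - A/2)
3153494 - Z(1808) = 3153494 - (-66 - 1/2*1808) = 3153494 - (-66 - 904) = 3153494 - 1*(-970) = 3153494 + 970 = 3154464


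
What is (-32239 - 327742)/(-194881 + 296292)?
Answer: -359981/101411 ≈ -3.5497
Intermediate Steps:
(-32239 - 327742)/(-194881 + 296292) = -359981/101411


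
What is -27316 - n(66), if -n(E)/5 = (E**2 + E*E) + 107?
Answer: 16779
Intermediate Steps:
n(E) = -535 - 10*E**2 (n(E) = -5*((E**2 + E*E) + 107) = -5*((E**2 + E**2) + 107) = -5*(2*E**2 + 107) = -5*(107 + 2*E**2) = -535 - 10*E**2)
-27316 - n(66) = -27316 - (-535 - 10*66**2) = -27316 - (-535 - 10*4356) = -27316 - (-535 - 43560) = -27316 - 1*(-44095) = -27316 + 44095 = 16779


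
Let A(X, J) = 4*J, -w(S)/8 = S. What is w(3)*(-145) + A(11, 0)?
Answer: 3480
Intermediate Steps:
w(S) = -8*S
w(3)*(-145) + A(11, 0) = -8*3*(-145) + 4*0 = -24*(-145) + 0 = 3480 + 0 = 3480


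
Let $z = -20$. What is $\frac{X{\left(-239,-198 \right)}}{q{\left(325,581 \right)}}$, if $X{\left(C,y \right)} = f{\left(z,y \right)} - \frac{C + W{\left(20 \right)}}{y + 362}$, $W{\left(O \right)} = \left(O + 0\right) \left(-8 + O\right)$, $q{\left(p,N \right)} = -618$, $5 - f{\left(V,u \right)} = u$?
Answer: $- \frac{11097}{33784} \approx -0.32847$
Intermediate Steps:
$f{\left(V,u \right)} = 5 - u$
$W{\left(O \right)} = O \left(-8 + O\right)$
$X{\left(C,y \right)} = 5 - y - \frac{240 + C}{362 + y}$ ($X{\left(C,y \right)} = \left(5 - y\right) - \frac{C + 20 \left(-8 + 20\right)}{y + 362} = \left(5 - y\right) - \frac{C + 20 \cdot 12}{362 + y} = \left(5 - y\right) - \frac{C + 240}{362 + y} = \left(5 - y\right) - \frac{240 + C}{362 + y} = 5 - y - \frac{240 + C}{362 + y}$)
$\frac{X{\left(-239,-198 \right)}}{q{\left(325,581 \right)}} = \frac{\frac{1}{362 - 198} \left(1570 - -239 - \left(-198\right)^{2} - -70686\right)}{-618} = \frac{1570 + 239 - 39204 + 70686}{164} \left(- \frac{1}{618}\right) = \frac{1}{164} \cdot 33291 \left(- \frac{1}{618}\right) = \frac{33291}{164} \left(- \frac{1}{618}\right) = - \frac{11097}{33784}$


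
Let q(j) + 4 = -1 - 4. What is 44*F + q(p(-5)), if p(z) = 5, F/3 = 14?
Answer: 1839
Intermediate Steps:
F = 42 (F = 3*14 = 42)
q(j) = -9 (q(j) = -4 + (-1 - 4) = -4 - 5 = -9)
44*F + q(p(-5)) = 44*42 - 9 = 1848 - 9 = 1839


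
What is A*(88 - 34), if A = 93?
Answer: 5022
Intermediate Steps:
A*(88 - 34) = 93*(88 - 34) = 93*54 = 5022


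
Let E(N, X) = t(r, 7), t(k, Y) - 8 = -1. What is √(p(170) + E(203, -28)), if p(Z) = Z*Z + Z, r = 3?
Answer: √29077 ≈ 170.52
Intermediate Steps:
t(k, Y) = 7 (t(k, Y) = 8 - 1 = 7)
p(Z) = Z + Z² (p(Z) = Z² + Z = Z + Z²)
E(N, X) = 7
√(p(170) + E(203, -28)) = √(170*(1 + 170) + 7) = √(170*171 + 7) = √(29070 + 7) = √29077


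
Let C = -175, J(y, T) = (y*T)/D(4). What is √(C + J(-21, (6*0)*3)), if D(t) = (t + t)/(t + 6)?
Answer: 5*I*√7 ≈ 13.229*I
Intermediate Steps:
D(t) = 2*t/(6 + t) (D(t) = (2*t)/(6 + t) = 2*t/(6 + t))
J(y, T) = 5*T*y/4 (J(y, T) = (y*T)/((2*4/(6 + 4))) = (T*y)/((2*4/10)) = (T*y)/((2*4*(⅒))) = (T*y)/(⅘) = (T*y)*(5/4) = 5*T*y/4)
√(C + J(-21, (6*0)*3)) = √(-175 + (5/4)*((6*0)*3)*(-21)) = √(-175 + (5/4)*(0*3)*(-21)) = √(-175 + (5/4)*0*(-21)) = √(-175 + 0) = √(-175) = 5*I*√7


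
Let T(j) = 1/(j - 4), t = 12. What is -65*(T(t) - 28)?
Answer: 14495/8 ≈ 1811.9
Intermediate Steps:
T(j) = 1/(-4 + j)
-65*(T(t) - 28) = -65*(1/(-4 + 12) - 28) = -65*(1/8 - 28) = -65*(⅛ - 28) = -65*(-223/8) = 14495/8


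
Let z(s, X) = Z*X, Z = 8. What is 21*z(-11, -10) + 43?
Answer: -1637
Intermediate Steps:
z(s, X) = 8*X
21*z(-11, -10) + 43 = 21*(8*(-10)) + 43 = 21*(-80) + 43 = -1680 + 43 = -1637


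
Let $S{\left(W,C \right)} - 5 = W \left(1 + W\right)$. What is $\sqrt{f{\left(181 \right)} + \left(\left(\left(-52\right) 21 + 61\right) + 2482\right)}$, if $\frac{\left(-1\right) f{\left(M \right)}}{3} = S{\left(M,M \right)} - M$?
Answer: $i \sqrt{96847} \approx 311.2 i$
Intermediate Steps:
$S{\left(W,C \right)} = 5 + W \left(1 + W\right)$
$f{\left(M \right)} = -15 - 3 M^{2}$ ($f{\left(M \right)} = - 3 \left(\left(5 + M + M^{2}\right) - M\right) = - 3 \left(5 + M^{2}\right) = -15 - 3 M^{2}$)
$\sqrt{f{\left(181 \right)} + \left(\left(\left(-52\right) 21 + 61\right) + 2482\right)} = \sqrt{\left(-15 - 3 \cdot 181^{2}\right) + \left(\left(\left(-52\right) 21 + 61\right) + 2482\right)} = \sqrt{\left(-15 - 98283\right) + \left(\left(-1092 + 61\right) + 2482\right)} = \sqrt{\left(-15 - 98283\right) + \left(-1031 + 2482\right)} = \sqrt{-98298 + 1451} = \sqrt{-96847} = i \sqrt{96847}$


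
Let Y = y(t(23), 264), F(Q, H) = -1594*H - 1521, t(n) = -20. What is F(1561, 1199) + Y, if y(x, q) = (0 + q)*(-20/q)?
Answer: -1912747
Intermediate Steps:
F(Q, H) = -1521 - 1594*H
y(x, q) = -20 (y(x, q) = q*(-20/q) = -20)
Y = -20
F(1561, 1199) + Y = (-1521 - 1594*1199) - 20 = (-1521 - 1911206) - 20 = -1912727 - 20 = -1912747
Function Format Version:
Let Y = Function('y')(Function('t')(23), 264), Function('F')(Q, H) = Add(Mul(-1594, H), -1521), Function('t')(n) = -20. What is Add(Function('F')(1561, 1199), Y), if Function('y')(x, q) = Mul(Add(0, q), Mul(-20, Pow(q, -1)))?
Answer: -1912747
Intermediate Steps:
Function('F')(Q, H) = Add(-1521, Mul(-1594, H))
Function('y')(x, q) = -20 (Function('y')(x, q) = Mul(q, Mul(-20, Pow(q, -1))) = -20)
Y = -20
Add(Function('F')(1561, 1199), Y) = Add(Add(-1521, Mul(-1594, 1199)), -20) = Add(Add(-1521, -1911206), -20) = Add(-1912727, -20) = -1912747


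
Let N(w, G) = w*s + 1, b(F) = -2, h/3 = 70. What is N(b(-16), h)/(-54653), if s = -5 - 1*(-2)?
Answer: -7/54653 ≈ -0.00012808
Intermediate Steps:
h = 210 (h = 3*70 = 210)
s = -3 (s = -5 + 2 = -3)
N(w, G) = 1 - 3*w (N(w, G) = w*(-3) + 1 = -3*w + 1 = 1 - 3*w)
N(b(-16), h)/(-54653) = (1 - 3*(-2))/(-54653) = (1 + 6)*(-1/54653) = 7*(-1/54653) = -7/54653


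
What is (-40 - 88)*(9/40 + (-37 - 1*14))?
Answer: 32496/5 ≈ 6499.2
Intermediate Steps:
(-40 - 88)*(9/40 + (-37 - 1*14)) = -128*(9*(1/40) + (-37 - 14)) = -128*(9/40 - 51) = -128*(-2031/40) = 32496/5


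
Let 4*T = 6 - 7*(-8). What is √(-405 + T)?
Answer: I*√1558/2 ≈ 19.736*I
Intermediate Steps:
T = 31/2 (T = (6 - 7*(-8))/4 = (6 + 56)/4 = (¼)*62 = 31/2 ≈ 15.500)
√(-405 + T) = √(-405 + 31/2) = √(-779/2) = I*√1558/2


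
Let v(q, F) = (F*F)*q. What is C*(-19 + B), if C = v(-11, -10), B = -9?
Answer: 30800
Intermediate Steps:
v(q, F) = q*F² (v(q, F) = F²*q = q*F²)
C = -1100 (C = -11*(-10)² = -11*100 = -1100)
C*(-19 + B) = -1100*(-19 - 9) = -1100*(-28) = 30800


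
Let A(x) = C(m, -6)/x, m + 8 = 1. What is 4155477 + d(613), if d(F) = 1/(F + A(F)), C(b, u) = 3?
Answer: 1561511903857/375772 ≈ 4.1555e+6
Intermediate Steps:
m = -7 (m = -8 + 1 = -7)
A(x) = 3/x
d(F) = 1/(F + 3/F)
4155477 + d(613) = 4155477 + 613/(3 + 613²) = 4155477 + 613/(3 + 375769) = 4155477 + 613/375772 = 1561511903857/375772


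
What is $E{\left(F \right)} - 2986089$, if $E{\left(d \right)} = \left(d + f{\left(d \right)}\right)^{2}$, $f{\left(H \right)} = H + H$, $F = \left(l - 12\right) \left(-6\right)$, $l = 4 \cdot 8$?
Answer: $-2856489$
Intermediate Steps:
$l = 32$
$F = -120$ ($F = \left(32 - 12\right) \left(-6\right) = 20 \left(-6\right) = -120$)
$f{\left(H \right)} = 2 H$
$E{\left(d \right)} = 9 d^{2}$ ($E{\left(d \right)} = \left(d + 2 d\right)^{2} = \left(3 d\right)^{2} = 9 d^{2}$)
$E{\left(F \right)} - 2986089 = 9 \left(-120\right)^{2} - 2986089 = 9 \cdot 14400 - 2986089 = 129600 - 2986089 = -2856489$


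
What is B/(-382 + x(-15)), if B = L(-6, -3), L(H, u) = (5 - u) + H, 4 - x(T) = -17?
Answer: -2/361 ≈ -0.0055402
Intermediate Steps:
x(T) = 21 (x(T) = 4 - 1*(-17) = 4 + 17 = 21)
L(H, u) = 5 + H - u
B = 2 (B = 5 - 6 - 1*(-3) = 5 - 6 + 3 = 2)
B/(-382 + x(-15)) = 2/(-382 + 21) = 2/(-361) = 2*(-1/361) = -2/361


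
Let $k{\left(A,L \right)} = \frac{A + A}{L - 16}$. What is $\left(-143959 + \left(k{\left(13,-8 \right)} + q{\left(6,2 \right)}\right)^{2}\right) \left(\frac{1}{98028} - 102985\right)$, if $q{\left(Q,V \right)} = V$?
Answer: $\frac{29896810158190075}{2016576} \approx 1.4826 \cdot 10^{10}$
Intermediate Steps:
$k{\left(A,L \right)} = \frac{2 A}{-16 + L}$
$\left(-143959 + \left(k{\left(13,-8 \right)} + q{\left(6,2 \right)}\right)^{2}\right) \left(\frac{1}{98028} - 102985\right) = \left(-143959 + \left(2 \cdot 13 \frac{1}{-16 - 8} + 2\right)^{2}\right) \left(\frac{1}{98028} - 102985\right) = \left(-143959 + \left(2 \cdot 13 \frac{1}{-24} + 2\right)^{2}\right) \left(\frac{1}{98028} - 102985\right) = \left(-143959 + \left(2 \cdot 13 \left(- \frac{1}{24}\right) + 2\right)^{2}\right) \left(- \frac{10095413579}{98028}\right) = \left(-143959 + \left(- \frac{13}{12} + 2\right)^{2}\right) \left(- \frac{10095413579}{98028}\right) = \left(-143959 + \left(\frac{11}{12}\right)^{2}\right) \left(- \frac{10095413579}{98028}\right) = \left(-143959 + \frac{121}{144}\right) \left(- \frac{10095413579}{98028}\right) = \left(- \frac{20729975}{144}\right) \left(- \frac{10095413579}{98028}\right) = \frac{29896810158190075}{2016576}$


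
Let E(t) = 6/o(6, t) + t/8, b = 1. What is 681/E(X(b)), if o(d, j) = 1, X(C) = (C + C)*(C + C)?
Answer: 1362/13 ≈ 104.77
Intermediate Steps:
X(C) = 4*C² (X(C) = (2*C)*(2*C) = 4*C²)
E(t) = 6 + t/8 (E(t) = 6/1 + t/8 = 6*1 + t*(⅛) = 6 + t/8)
681/E(X(b)) = 681/(6 + (4*1²)/8) = 681/(6 + (4*1)/8) = 681/(6 + (⅛)*4) = 681/(6 + ½) = 681/(13/2) = 681*(2/13) = 1362/13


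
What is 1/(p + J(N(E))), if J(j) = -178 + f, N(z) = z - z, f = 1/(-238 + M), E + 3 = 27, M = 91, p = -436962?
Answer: -147/64259581 ≈ -2.2876e-6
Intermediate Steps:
E = 24 (E = -3 + 27 = 24)
f = -1/147 (f = 1/(-238 + 91) = 1/(-147) = -1/147 ≈ -0.0068027)
N(z) = 0
J(j) = -26167/147 (J(j) = -178 - 1/147 = -26167/147)
1/(p + J(N(E))) = 1/(-436962 - 26167/147) = 1/(-64259581/147) = -147/64259581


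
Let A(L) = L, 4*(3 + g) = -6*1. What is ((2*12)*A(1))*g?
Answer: -108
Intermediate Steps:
g = -9/2 (g = -3 + (-6*1)/4 = -3 + (1/4)*(-6) = -3 - 3/2 = -9/2 ≈ -4.5000)
((2*12)*A(1))*g = ((2*12)*1)*(-9/2) = (24*1)*(-9/2) = 24*(-9/2) = -108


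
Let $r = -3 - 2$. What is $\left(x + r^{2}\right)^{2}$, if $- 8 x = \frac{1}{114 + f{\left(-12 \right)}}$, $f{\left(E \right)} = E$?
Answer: $\frac{416119201}{665856} \approx 624.94$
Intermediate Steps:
$r = -5$ ($r = -3 - 2 = -5$)
$x = - \frac{1}{816}$ ($x = - \frac{1}{8 \left(114 - 12\right)} = - \frac{1}{8 \cdot 102} = \left(- \frac{1}{8}\right) \frac{1}{102} = - \frac{1}{816} \approx -0.0012255$)
$\left(x + r^{2}\right)^{2} = \left(- \frac{1}{816} + \left(-5\right)^{2}\right)^{2} = \left(- \frac{1}{816} + 25\right)^{2} = \left(\frac{20399}{816}\right)^{2} = \frac{416119201}{665856}$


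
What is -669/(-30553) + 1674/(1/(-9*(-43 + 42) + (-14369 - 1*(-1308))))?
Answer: -667553962875/30553 ≈ -2.1849e+7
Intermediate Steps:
-669/(-30553) + 1674/(1/(-9*(-43 + 42) + (-14369 - 1*(-1308)))) = -669*(-1/30553) + 1674/(1/(-9*(-1) + (-14369 + 1308))) = 669/30553 + 1674/(1/(-1*(-9) - 13061)) = 669/30553 + 1674/(1/(9 - 13061)) = 669/30553 + 1674/(1/(-13052)) = 669/30553 + 1674/(-1/13052) = 669/30553 + 1674*(-13052) = 669/30553 - 21849048 = -667553962875/30553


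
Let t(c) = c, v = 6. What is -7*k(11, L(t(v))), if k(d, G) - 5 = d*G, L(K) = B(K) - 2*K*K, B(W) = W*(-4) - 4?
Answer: 7665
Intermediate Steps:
B(W) = -4 - 4*W (B(W) = -4*W - 4 = -4 - 4*W)
L(K) = -4 - 4*K - 2*K**2 (L(K) = (-4 - 4*K) - 2*K*K = (-4 - 4*K) - 2*K**2 = -4 - 4*K - 2*K**2)
k(d, G) = 5 + G*d (k(d, G) = 5 + d*G = 5 + G*d)
-7*k(11, L(t(v))) = -7*(5 + (-4 - 4*6 - 2*6**2)*11) = -7*(5 + (-4 - 24 - 2*36)*11) = -7*(5 + (-4 - 24 - 72)*11) = -7*(5 - 100*11) = -7*(5 - 1100) = -7*(-1095) = 7665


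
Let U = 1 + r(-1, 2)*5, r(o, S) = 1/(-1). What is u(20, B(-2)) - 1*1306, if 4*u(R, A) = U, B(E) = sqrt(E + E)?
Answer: -1307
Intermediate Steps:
r(o, S) = -1
U = -4 (U = 1 - 1*5 = 1 - 5 = -4)
B(E) = sqrt(2)*sqrt(E) (B(E) = sqrt(2*E) = sqrt(2)*sqrt(E))
u(R, A) = -1 (u(R, A) = (1/4)*(-4) = -1)
u(20, B(-2)) - 1*1306 = -1 - 1*1306 = -1 - 1306 = -1307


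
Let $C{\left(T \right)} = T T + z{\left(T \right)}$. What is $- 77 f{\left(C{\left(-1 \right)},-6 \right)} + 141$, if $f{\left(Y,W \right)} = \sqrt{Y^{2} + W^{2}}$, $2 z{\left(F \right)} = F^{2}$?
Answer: $141 - \frac{231 \sqrt{17}}{2} \approx -335.22$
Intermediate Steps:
$z{\left(F \right)} = \frac{F^{2}}{2}$
$C{\left(T \right)} = \frac{3 T^{2}}{2}$ ($C{\left(T \right)} = T T + \frac{T^{2}}{2} = T^{2} + \frac{T^{2}}{2} = \frac{3 T^{2}}{2}$)
$f{\left(Y,W \right)} = \sqrt{W^{2} + Y^{2}}$
$- 77 f{\left(C{\left(-1 \right)},-6 \right)} + 141 = - 77 \sqrt{\left(-6\right)^{2} + \left(\frac{3 \left(-1\right)^{2}}{2}\right)^{2}} + 141 = - 77 \sqrt{36 + \left(\frac{3}{2} \cdot 1\right)^{2}} + 141 = - 77 \sqrt{36 + \left(\frac{3}{2}\right)^{2}} + 141 = - 77 \sqrt{36 + \frac{9}{4}} + 141 = - 77 \sqrt{\frac{153}{4}} + 141 = - 77 \frac{3 \sqrt{17}}{2} + 141 = - \frac{231 \sqrt{17}}{2} + 141 = 141 - \frac{231 \sqrt{17}}{2}$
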